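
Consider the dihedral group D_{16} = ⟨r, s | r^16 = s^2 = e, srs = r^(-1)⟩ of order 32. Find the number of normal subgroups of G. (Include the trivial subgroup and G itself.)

G has 36 subgroups. Checking conjugation-invariance by order — order 1: 1/1 normal; order 2: 1/17 normal; order 4: 1/9 normal; order 8: 1/5 normal; order 16: 3/3 normal; order 32: 1/1 normal.
Total normal subgroups: 8.

8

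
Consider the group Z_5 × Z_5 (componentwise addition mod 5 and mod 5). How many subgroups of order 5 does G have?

|G| = 25 and 5 | 25, so subgroups of order 5 are possible by Lagrange.
The subgroups of order 5 are: {(0,0), (0,1), (0,2), (0,3), (0,4)}; {(0,0), (1,0), (2,0), (3,0), (4,0)}; {(0,0), (1,1), (2,2), (3,3), (4,4)}; {(0,0), (1,2), (2,4), (3,1), (4,3)}; … (6 in all).
So G has 6 subgroups of order 5.

6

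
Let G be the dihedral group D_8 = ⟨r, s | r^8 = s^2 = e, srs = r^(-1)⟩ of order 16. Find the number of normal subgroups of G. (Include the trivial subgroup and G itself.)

7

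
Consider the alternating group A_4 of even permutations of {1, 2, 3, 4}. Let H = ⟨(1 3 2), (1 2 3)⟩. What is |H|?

|⟨(1 3 2)⟩| = 3 and |⟨(1 2 3)⟩| = 3, so |H| is a multiple of lcm(3, 3) = 3 and divides |G| = 12.
Closing under the operation: H = {e, (1 2 3), (1 3 2)}, so |H| = 3.

3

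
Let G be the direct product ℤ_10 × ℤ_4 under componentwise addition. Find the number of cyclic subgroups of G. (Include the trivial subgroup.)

12

A cyclic subgroup of order d is generated by each of its φ(d) elements of order d, so the cyclic subgroups of order d number (#elements of order d)/φ(d).
Cyclic subgroups by order — order 1: 1; order 2: 3; order 4: 2; order 5: 1; order 10: 3; order 20: 2.
Total: 12.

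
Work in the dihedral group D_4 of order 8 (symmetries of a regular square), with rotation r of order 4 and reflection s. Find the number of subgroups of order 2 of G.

|G| = 8 and 2 | 8, so subgroups of order 2 are possible by Lagrange.
The subgroups of order 2 are: {e, r^2}; {e, r^2s}; {e, r^3s}; {e, rs}; … (5 in all).
So G has 5 subgroups of order 2.

5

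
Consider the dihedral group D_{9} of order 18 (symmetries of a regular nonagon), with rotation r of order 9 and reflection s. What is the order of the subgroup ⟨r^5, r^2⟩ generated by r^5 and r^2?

9

|⟨r^5⟩| = 9 and |⟨r^2⟩| = 9, so |H| is a multiple of lcm(9, 9) = 9 and divides |G| = 18.
Closing under the operation: H = {e, r, r^2, r^3, r^4, r^5, r^6, r^7, r^8}, so |H| = 9.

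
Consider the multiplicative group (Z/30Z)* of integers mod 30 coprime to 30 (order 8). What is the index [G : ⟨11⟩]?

|⟨11⟩| = 2 and |G| = 8.
By Lagrange, [G : H] = |G|/|H| = 8/2 = 4.

4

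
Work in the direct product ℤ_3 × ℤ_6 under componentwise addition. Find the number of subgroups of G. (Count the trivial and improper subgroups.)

|G| = 18, so by Lagrange every subgroup order divides 18. Divisors: 1, 2, 3, 6, 9, 18.
Subgroups by order — order 1: 1; order 2: 1; order 3: 4; order 6: 4; order 9: 1; order 18: 1.
Total: 1 + 1 + 4 + 4 + 1 + 1 = 12.

12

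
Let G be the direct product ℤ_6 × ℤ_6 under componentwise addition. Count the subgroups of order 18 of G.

3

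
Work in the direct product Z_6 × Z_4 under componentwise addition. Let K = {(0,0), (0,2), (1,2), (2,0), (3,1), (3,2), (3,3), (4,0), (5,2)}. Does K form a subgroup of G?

No

|K| = 9 does not divide |G| = 24, so by Lagrange K is not a subgroup.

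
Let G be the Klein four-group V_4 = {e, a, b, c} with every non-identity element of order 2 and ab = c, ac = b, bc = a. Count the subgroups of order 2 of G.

3

|G| = 4 and 2 | 4, so subgroups of order 2 are possible by Lagrange.
The subgroups of order 2 are: {e, a}; {e, b}; {e, c}.
So G has 3 subgroups of order 2.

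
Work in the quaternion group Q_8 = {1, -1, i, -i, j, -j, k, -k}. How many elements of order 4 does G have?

6

The elements of order 4 are: i, -i, j, -j, k, -k.
That's 6.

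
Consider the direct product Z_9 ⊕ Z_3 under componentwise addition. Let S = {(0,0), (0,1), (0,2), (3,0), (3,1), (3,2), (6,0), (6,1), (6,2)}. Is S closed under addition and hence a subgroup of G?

|S| = 9 divides |G| = 27, consistent with Lagrange.
S contains the identity, every element's inverse is in S, and S is closed under +: it is a subgroup.

Yes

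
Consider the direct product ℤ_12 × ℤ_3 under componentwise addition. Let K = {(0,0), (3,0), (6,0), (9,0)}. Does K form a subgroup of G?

Yes

|K| = 4 divides |G| = 36, consistent with Lagrange.
K contains the identity, every element's inverse is in K, and K is closed under +: it is a subgroup.
In fact K = ⟨(9,0)⟩.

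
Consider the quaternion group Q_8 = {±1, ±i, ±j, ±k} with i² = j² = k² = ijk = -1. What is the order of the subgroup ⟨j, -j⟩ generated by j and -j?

|⟨j⟩| = 4 and |⟨-j⟩| = 4, so |H| is a multiple of lcm(4, 4) = 4 and divides |G| = 8.
Closing under the operation: H = {1, -1, j, -j}, so |H| = 4.

4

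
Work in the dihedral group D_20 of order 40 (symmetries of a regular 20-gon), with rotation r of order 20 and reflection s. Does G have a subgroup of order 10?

10 | 40. A subgroup of order 10 is {e, r^2, r^4, r^6, r^8, r^10, r^12, r^14, r^16, r^18}.

Yes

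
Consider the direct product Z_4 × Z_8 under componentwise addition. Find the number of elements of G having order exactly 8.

16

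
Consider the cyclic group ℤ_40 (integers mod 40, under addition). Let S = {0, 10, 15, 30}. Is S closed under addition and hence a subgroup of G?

No

15 ∈ S but its inverse 25 ∉ S, so S is not a subgroup.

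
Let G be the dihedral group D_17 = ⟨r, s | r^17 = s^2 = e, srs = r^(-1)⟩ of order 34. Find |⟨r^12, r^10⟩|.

17

|⟨r^12⟩| = 17 and |⟨r^10⟩| = 17, so |H| is a multiple of lcm(17, 17) = 17 and divides |G| = 34.
Closing under the operation: H = {e, r, r^2, r^3, r^4, r^5, r^6, r^7, r^8, r^9, r^10, r^11, r^12, r^13, r^14, r^15, r^16}, so |H| = 17.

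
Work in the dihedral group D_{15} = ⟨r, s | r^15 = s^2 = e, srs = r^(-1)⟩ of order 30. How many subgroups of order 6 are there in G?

|G| = 30 and 6 | 30, so subgroups of order 6 are possible by Lagrange.
The subgroups of order 6 are: {e, r^5, r^10, s, r^5s, r^10s}; {e, r^5, r^10, rs, r^6s, r^11s}; {e, r^5, r^10, r^2s, r^7s, r^12s}; {e, r^5, r^10, r^3s, r^8s, r^13s}; … (5 in all).
So G has 5 subgroups of order 6.

5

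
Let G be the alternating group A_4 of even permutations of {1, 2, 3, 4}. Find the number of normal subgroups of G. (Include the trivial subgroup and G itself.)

3

G has 10 subgroups. Checking conjugation-invariance by order — order 1: 1/1 normal; order 2: 0/3 normal; order 3: 0/4 normal; order 4: 1/1 normal; order 12: 1/1 normal.
Total normal subgroups: 3.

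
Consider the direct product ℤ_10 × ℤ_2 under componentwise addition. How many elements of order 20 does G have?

0

An element (a,b) has order lcm(ord(a), ord(b)); count pairs with lcm equal to 20.
Enumerating gives 0 such elements.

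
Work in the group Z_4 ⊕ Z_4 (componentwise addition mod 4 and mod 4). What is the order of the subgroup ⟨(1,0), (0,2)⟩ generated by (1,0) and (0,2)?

|⟨(1,0)⟩| = 4 and |⟨(0,2)⟩| = 2, so |H| is a multiple of lcm(4, 2) = 4 and divides |G| = 16.
Closing under the operation: H = {(0,0), (0,2), (1,0), (1,2), (2,0), (2,2), (3,0), (3,2)}, so |H| = 8.

8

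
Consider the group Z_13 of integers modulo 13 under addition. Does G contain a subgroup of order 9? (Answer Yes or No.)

9 does not divide |G| = 13, so by Lagrange no subgroup of order 9 exists.

No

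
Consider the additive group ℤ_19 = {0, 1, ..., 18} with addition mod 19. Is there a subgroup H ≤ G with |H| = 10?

10 does not divide |G| = 19, so by Lagrange no subgroup of order 10 exists.

No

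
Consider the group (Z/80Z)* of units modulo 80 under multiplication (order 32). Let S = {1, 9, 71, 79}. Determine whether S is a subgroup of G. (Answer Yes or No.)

Yes

|S| = 4 divides |G| = 32, consistent with Lagrange.
S contains the identity, every element's inverse is in S, and S is closed under ·: it is a subgroup.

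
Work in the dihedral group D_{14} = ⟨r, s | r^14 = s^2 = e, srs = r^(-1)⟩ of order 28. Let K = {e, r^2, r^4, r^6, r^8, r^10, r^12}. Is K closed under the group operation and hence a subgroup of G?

Yes

|K| = 7 divides |G| = 28, consistent with Lagrange.
K contains the identity, every element's inverse is in K, and K is closed under ·: it is a subgroup.
In fact K = ⟨r^4⟩.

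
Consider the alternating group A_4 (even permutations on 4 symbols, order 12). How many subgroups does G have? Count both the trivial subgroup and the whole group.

|G| = 12, so by Lagrange every subgroup order divides 12. Divisors: 1, 2, 3, 4, 6, 12.
Subgroups by order — order 1: 1; order 2: 3; order 3: 4; order 4: 1; order 6: 0; order 12: 1.
Total: 1 + 3 + 4 + 1 + 0 + 1 = 10.

10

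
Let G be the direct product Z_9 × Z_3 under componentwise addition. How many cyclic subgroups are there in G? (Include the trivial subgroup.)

A cyclic subgroup of order d is generated by each of its φ(d) elements of order d, so the cyclic subgroups of order d number (#elements of order d)/φ(d).
Cyclic subgroups by order — order 1: 1; order 3: 4; order 9: 3.
Total: 8.

8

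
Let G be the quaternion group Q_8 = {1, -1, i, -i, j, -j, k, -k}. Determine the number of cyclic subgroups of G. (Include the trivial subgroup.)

A cyclic subgroup of order d is generated by each of its φ(d) elements of order d, so the cyclic subgroups of order d number (#elements of order d)/φ(d).
Cyclic subgroups by order — order 1: 1; order 2: 1; order 4: 3.
Total: 5.

5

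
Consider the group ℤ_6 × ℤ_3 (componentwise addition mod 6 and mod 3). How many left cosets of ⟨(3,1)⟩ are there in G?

3

|⟨(3,1)⟩| = 6 and |G| = 18.
By Lagrange, [G : H] = |G|/|H| = 18/6 = 3.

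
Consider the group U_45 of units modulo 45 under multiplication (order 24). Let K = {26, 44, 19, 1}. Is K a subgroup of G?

Yes

|K| = 4 divides |G| = 24, consistent with Lagrange.
K contains the identity, every element's inverse is in K, and K is closed under ·: it is a subgroup.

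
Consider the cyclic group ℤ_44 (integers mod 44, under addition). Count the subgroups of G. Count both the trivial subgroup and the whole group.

Subgroups of the cyclic group ℤ_44 correspond bijectively to divisors of 44.
Divisors of 44: 1, 2, 4, 11, 22, 44.
So ℤ_44 has 6 subgroups.

6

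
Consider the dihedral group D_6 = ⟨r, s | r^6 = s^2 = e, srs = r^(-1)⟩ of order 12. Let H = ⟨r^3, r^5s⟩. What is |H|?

4

|⟨r^3⟩| = 2 and |⟨r^5s⟩| = 2, so |H| is a multiple of lcm(2, 2) = 2 and divides |G| = 12.
Closing under the operation: H = {e, r^3, r^2s, r^5s}, so |H| = 4.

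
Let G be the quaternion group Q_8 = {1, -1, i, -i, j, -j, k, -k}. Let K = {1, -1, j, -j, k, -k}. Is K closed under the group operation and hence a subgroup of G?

No

|K| = 6 does not divide |G| = 8, so by Lagrange K is not a subgroup.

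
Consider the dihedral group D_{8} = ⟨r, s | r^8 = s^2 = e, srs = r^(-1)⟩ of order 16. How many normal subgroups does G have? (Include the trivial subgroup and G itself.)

7

G has 19 subgroups. Checking conjugation-invariance by order — order 1: 1/1 normal; order 2: 1/9 normal; order 4: 1/5 normal; order 8: 3/3 normal; order 16: 1/1 normal.
Total normal subgroups: 7.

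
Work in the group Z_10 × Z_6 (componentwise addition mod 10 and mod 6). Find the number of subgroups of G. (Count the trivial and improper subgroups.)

|G| = 60, so by Lagrange every subgroup order divides 60. Divisors: 1, 2, 3, 4, 5, 6, 10, 12, 15, 20, 30, 60.
Subgroups by order — order 1: 1; order 2: 3; order 3: 1; order 4: 1; order 5: 1; order 6: 3; order 10: 3; order 12: 1; order 15: 1; order 20: 1; order 30: 3; order 60: 1.
Total: 1 + 3 + 1 + 1 + 1 + 3 + 3 + 1 + 1 + 1 + 3 + 1 = 20.

20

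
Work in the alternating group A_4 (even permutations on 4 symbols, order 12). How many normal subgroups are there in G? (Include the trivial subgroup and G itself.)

3

G has 10 subgroups. Checking conjugation-invariance by order — order 1: 1/1 normal; order 2: 0/3 normal; order 3: 0/4 normal; order 4: 1/1 normal; order 12: 1/1 normal.
Total normal subgroups: 3.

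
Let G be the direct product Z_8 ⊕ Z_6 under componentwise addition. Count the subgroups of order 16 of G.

1

|G| = 48 and 16 | 48, so subgroups of order 16 are possible by Lagrange.
The subgroups of order 16 are: {(0,0), (0,3), (1,0), (1,3), (2,0), (2,3), (3,0), (3,3), (4,0), (4,3), (5,0), (5,3), (6,0), (6,3), (7,0), (7,3)}.
So G has 1 subgroup of order 16.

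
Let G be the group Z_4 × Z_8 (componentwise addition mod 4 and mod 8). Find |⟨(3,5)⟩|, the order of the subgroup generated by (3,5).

The order of (3,5) in Z_4 × Z_8 is lcm(ord(3) in Z_4, ord(5) in Z_8).
ord(3) = 4 and ord(5) = 8, so |⟨(3,5)⟩| = lcm(4, 8) = 8.

8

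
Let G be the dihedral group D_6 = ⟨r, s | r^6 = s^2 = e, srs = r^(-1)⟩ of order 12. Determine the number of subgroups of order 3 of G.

1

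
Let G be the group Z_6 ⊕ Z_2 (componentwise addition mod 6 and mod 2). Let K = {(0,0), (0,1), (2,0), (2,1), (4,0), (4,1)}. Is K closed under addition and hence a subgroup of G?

|K| = 6 divides |G| = 12, consistent with Lagrange.
K contains the identity, every element's inverse is in K, and K is closed under +: it is a subgroup.
In fact K = ⟨(2,1)⟩.

Yes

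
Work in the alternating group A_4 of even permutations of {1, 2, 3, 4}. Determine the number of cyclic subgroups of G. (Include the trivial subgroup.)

A cyclic subgroup of order d is generated by each of its φ(d) elements of order d, so the cyclic subgroups of order d number (#elements of order d)/φ(d).
Cyclic subgroups by order — order 1: 1; order 2: 3; order 3: 4.
Total: 8.

8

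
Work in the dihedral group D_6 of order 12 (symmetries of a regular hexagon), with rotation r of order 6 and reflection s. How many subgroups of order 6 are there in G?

3

|G| = 12 and 6 | 12, so subgroups of order 6 are possible by Lagrange.
The subgroups of order 6 are: {e, r, r^2, r^3, r^4, r^5}; {e, r^2, r^4, s, r^2s, r^4s}; {e, r^2, r^4, rs, r^3s, r^5s}.
So G has 3 subgroups of order 6.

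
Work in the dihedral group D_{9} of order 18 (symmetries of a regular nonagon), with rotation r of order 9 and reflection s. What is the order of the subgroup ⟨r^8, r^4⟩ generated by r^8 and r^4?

9

|⟨r^8⟩| = 9 and |⟨r^4⟩| = 9, so |H| is a multiple of lcm(9, 9) = 9 and divides |G| = 18.
Closing under the operation: H = {e, r, r^2, r^3, r^4, r^5, r^6, r^7, r^8}, so |H| = 9.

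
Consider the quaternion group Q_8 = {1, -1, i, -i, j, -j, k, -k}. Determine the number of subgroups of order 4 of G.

3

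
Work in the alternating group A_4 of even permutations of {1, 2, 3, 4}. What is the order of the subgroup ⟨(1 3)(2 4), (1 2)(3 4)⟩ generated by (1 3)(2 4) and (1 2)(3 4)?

|⟨(1 3)(2 4)⟩| = 2 and |⟨(1 2)(3 4)⟩| = 2, so |H| is a multiple of lcm(2, 2) = 2 and divides |G| = 12.
Closing under the operation: H = {e, (1 2)(3 4), (1 3)(2 4), (1 4)(2 3)}, so |H| = 4.

4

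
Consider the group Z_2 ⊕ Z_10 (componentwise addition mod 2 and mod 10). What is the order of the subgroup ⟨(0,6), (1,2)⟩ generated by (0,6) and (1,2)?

|⟨(0,6)⟩| = 5 and |⟨(1,2)⟩| = 10, so |H| is a multiple of lcm(5, 10) = 10 and divides |G| = 20.
Closing under the operation: H = {(0,0), (0,2), (0,4), (0,6), (0,8), (1,0), (1,2), (1,4), (1,6), (1,8)}, so |H| = 10.

10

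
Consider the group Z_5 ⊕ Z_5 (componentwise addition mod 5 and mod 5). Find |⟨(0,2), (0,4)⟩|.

5

|⟨(0,2)⟩| = 5 and |⟨(0,4)⟩| = 5, so |H| is a multiple of lcm(5, 5) = 5 and divides |G| = 25.
Closing under the operation: H = {(0,0), (0,1), (0,2), (0,3), (0,4)}, so |H| = 5.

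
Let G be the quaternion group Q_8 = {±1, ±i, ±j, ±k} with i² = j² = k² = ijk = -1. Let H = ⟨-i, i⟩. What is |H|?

4

|⟨-i⟩| = 4 and |⟨i⟩| = 4, so |H| is a multiple of lcm(4, 4) = 4 and divides |G| = 8.
Closing under the operation: H = {1, -1, i, -i}, so |H| = 4.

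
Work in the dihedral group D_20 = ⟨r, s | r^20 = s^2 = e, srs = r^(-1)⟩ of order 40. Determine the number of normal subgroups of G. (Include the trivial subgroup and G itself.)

G has 48 subgroups. Checking conjugation-invariance by order — order 1: 1/1 normal; order 2: 1/21 normal; order 4: 1/11 normal; order 5: 1/1 normal; order 8: 0/5 normal; order 10: 1/5 normal; order 20: 3/3 normal; order 40: 1/1 normal.
Total normal subgroups: 9.

9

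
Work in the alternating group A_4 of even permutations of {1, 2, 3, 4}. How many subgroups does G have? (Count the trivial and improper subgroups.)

|G| = 12, so by Lagrange every subgroup order divides 12. Divisors: 1, 2, 3, 4, 6, 12.
Subgroups by order — order 1: 1; order 2: 3; order 3: 4; order 4: 1; order 6: 0; order 12: 1.
Total: 1 + 3 + 4 + 1 + 0 + 1 = 10.

10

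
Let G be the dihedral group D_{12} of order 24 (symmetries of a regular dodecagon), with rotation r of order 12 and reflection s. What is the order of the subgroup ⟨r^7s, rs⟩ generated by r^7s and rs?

4

|⟨r^7s⟩| = 2 and |⟨rs⟩| = 2, so |H| is a multiple of lcm(2, 2) = 2 and divides |G| = 24.
Closing under the operation: H = {e, r^6, rs, r^7s}, so |H| = 4.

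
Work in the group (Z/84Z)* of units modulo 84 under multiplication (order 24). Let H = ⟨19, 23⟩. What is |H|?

12

|⟨19⟩| = 6 and |⟨23⟩| = 6, so |H| is a multiple of lcm(6, 6) = 6 and divides |G| = 24.
Closing under the operation: H = {1, 5, 11, 17, 19, 23, 25, 31, 37, 41, 55, 71}, so |H| = 12.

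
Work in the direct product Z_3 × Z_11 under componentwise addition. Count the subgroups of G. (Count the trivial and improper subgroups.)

|G| = 33, so by Lagrange every subgroup order divides 33. Divisors: 1, 3, 11, 33.
Subgroups by order — order 1: 1; order 3: 1; order 11: 1; order 33: 1.
Total: 1 + 1 + 1 + 1 = 4.

4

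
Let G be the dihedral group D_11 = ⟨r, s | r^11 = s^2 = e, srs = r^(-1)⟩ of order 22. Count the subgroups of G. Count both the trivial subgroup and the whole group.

14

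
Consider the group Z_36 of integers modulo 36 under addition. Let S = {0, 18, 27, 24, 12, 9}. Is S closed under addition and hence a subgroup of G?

No

Closure fails: 18 + 24 = 6 ∉ S. So S is not a subgroup.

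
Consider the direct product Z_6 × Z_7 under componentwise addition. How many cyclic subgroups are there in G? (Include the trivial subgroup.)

Group the elements of G by the cyclic subgroup they generate; each cyclic subgroup of order d accounts for φ(d) elements.
Cyclic subgroups by order — order 1: 1; order 2: 1; order 3: 1; order 6: 1; order 7: 1; order 14: 1; order 21: 1; order 42: 1.
Total: 8.

8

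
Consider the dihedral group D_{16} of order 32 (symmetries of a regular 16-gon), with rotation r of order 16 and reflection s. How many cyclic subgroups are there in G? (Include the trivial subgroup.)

A cyclic subgroup of order d is generated by each of its φ(d) elements of order d, so the cyclic subgroups of order d number (#elements of order d)/φ(d).
Cyclic subgroups by order — order 1: 1; order 2: 17; order 4: 1; order 8: 1; order 16: 1.
Total: 21.

21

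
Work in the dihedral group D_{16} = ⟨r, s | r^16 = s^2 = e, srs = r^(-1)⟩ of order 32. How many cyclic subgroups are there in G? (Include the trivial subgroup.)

A cyclic subgroup of order d is generated by each of its φ(d) elements of order d, so the cyclic subgroups of order d number (#elements of order d)/φ(d).
Cyclic subgroups by order — order 1: 1; order 2: 17; order 4: 1; order 8: 1; order 16: 1.
Total: 21.

21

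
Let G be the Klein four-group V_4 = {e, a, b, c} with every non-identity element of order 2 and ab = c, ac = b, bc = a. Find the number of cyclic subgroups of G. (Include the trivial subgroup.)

A cyclic subgroup of order d is generated by each of its φ(d) elements of order d, so the cyclic subgroups of order d number (#elements of order d)/φ(d).
Cyclic subgroups by order — order 1: 1; order 2: 3.
Total: 4.

4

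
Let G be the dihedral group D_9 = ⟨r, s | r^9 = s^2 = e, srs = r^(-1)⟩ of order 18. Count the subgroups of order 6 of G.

3

|G| = 18 and 6 | 18, so subgroups of order 6 are possible by Lagrange.
The subgroups of order 6 are: {e, r^3, r^6, r^2s, r^5s, r^8s}; {e, r^3, r^6, s, r^3s, r^6s}; {e, r^3, r^6, rs, r^4s, r^7s}.
So G has 3 subgroups of order 6.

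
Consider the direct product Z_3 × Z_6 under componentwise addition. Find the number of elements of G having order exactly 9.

0

An element (a,b) has order lcm(ord(a), ord(b)); count pairs with lcm equal to 9.
Enumerating gives 0 such elements.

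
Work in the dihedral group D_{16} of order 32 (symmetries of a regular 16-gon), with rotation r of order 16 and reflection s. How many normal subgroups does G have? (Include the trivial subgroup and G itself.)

G has 36 subgroups. Checking conjugation-invariance by order — order 1: 1/1 normal; order 2: 1/17 normal; order 4: 1/9 normal; order 8: 1/5 normal; order 16: 3/3 normal; order 32: 1/1 normal.
Total normal subgroups: 8.

8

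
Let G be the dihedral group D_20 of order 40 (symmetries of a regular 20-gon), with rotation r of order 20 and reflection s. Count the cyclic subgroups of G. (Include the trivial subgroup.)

Group the elements of G by the cyclic subgroup they generate; each cyclic subgroup of order d accounts for φ(d) elements.
Cyclic subgroups by order — order 1: 1; order 2: 21; order 4: 1; order 5: 1; order 10: 1; order 20: 1.
Total: 26.

26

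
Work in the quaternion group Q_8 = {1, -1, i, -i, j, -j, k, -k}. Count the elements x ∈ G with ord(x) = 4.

6

The elements of order 4 are: i, -i, j, -j, k, -k.
That's 6.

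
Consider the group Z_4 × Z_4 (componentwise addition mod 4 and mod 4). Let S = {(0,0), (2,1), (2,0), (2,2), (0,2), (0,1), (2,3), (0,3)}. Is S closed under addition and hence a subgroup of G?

|S| = 8 divides |G| = 16, consistent with Lagrange.
S contains the identity, every element's inverse is in S, and S is closed under +: it is a subgroup.

Yes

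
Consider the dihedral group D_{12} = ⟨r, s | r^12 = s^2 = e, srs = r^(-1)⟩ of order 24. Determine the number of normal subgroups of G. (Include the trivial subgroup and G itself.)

G has 34 subgroups. Checking conjugation-invariance by order — order 1: 1/1 normal; order 2: 1/13 normal; order 3: 1/1 normal; order 4: 1/7 normal; order 6: 1/5 normal; order 8: 0/3 normal; order 12: 3/3 normal; order 24: 1/1 normal.
Total normal subgroups: 9.

9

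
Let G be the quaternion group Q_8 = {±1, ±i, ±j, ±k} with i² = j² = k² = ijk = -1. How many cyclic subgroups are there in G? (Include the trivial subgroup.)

A cyclic subgroup of order d is generated by each of its φ(d) elements of order d, so the cyclic subgroups of order d number (#elements of order d)/φ(d).
Cyclic subgroups by order — order 1: 1; order 2: 1; order 4: 3.
Total: 5.

5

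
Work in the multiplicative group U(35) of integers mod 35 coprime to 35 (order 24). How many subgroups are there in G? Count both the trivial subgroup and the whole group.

|G| = 24, so by Lagrange every subgroup order divides 24. Divisors: 1, 2, 3, 4, 6, 8, 12, 24.
Subgroups by order — order 1: 1; order 2: 3; order 3: 1; order 4: 3; order 6: 3; order 8: 1; order 12: 3; order 24: 1.
Total: 1 + 3 + 1 + 3 + 3 + 1 + 3 + 1 = 16.

16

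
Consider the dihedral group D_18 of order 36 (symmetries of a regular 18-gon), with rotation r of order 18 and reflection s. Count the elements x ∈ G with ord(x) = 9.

6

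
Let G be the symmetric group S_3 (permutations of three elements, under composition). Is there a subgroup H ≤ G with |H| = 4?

4 does not divide |G| = 6, so by Lagrange no subgroup of order 4 exists.

No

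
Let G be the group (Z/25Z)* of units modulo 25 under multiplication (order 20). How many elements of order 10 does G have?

The elements of order 10 are: 4, 9, 14, 19.
That's 4.

4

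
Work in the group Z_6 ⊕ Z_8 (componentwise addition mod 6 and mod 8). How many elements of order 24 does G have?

16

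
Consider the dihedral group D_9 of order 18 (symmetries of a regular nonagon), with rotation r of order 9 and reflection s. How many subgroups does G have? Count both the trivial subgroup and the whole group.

|G| = 18, so by Lagrange every subgroup order divides 18. Divisors: 1, 2, 3, 6, 9, 18.
Subgroups by order — order 1: 1; order 2: 9; order 3: 1; order 6: 3; order 9: 1; order 18: 1.
Total: 1 + 9 + 1 + 3 + 1 + 1 = 16.

16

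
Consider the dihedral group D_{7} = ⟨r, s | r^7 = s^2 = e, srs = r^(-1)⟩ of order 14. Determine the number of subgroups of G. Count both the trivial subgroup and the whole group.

|G| = 14, so by Lagrange every subgroup order divides 14. Divisors: 1, 2, 7, 14.
Subgroups by order — order 1: 1; order 2: 7; order 7: 1; order 14: 1.
Total: 1 + 7 + 1 + 1 = 10.

10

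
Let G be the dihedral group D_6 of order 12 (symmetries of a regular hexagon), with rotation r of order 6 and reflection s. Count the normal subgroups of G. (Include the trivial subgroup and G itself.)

G has 16 subgroups. Checking conjugation-invariance by order — order 1: 1/1 normal; order 2: 1/7 normal; order 3: 1/1 normal; order 4: 0/3 normal; order 6: 3/3 normal; order 12: 1/1 normal.
Total normal subgroups: 7.

7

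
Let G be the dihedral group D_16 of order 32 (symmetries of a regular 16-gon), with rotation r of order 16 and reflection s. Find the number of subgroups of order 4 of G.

9

|G| = 32 and 4 | 32, so subgroups of order 4 are possible by Lagrange.
The subgroups of order 4 are: {e, r^8, r^2s, r^10s}; {e, r^8, r^3s, r^11s}; {e, r^4, r^8, r^12}; {e, r^8, r^4s, r^12s}; … (9 in all).
So G has 9 subgroups of order 4.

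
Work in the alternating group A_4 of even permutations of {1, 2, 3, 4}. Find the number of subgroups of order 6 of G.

|G| = 12 and 6 | 12, so subgroups of order 6 are possible by Lagrange.
Checking all subgroups of G, none has order 6.
So G has 0 subgroups of order 6.

0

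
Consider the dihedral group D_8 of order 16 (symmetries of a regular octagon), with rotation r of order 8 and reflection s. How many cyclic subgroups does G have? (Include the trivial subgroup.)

12

A cyclic subgroup of order d is generated by each of its φ(d) elements of order d, so the cyclic subgroups of order d number (#elements of order d)/φ(d).
Cyclic subgroups by order — order 1: 1; order 2: 9; order 4: 1; order 8: 1.
Total: 12.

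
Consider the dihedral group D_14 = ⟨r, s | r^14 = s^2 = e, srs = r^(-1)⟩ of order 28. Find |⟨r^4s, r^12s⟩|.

|⟨r^4s⟩| = 2 and |⟨r^12s⟩| = 2, so |H| is a multiple of lcm(2, 2) = 2 and divides |G| = 28.
Closing under the operation: H = {e, r^2, r^4, r^6, r^8, r^10, r^12, s, r^2s, r^4s, r^6s, r^8s, r^10s, r^12s}, so |H| = 14.

14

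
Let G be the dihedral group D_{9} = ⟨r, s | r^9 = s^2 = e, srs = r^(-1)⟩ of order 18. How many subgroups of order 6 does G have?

|G| = 18 and 6 | 18, so subgroups of order 6 are possible by Lagrange.
The subgroups of order 6 are: {e, r^3, r^6, r^2s, r^5s, r^8s}; {e, r^3, r^6, s, r^3s, r^6s}; {e, r^3, r^6, rs, r^4s, r^7s}.
So G has 3 subgroups of order 6.

3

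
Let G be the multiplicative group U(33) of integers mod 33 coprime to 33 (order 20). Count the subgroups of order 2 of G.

|G| = 20 and 2 | 20, so subgroups of order 2 are possible by Lagrange.
The subgroups of order 2 are: {1, 10}; {1, 23}; {1, 32}.
So G has 3 subgroups of order 2.

3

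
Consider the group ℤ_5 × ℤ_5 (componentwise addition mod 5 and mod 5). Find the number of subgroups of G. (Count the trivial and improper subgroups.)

8

|G| = 25, so by Lagrange every subgroup order divides 25. Divisors: 1, 5, 25.
Subgroups by order — order 1: 1; order 5: 6; order 25: 1.
Total: 1 + 6 + 1 = 8.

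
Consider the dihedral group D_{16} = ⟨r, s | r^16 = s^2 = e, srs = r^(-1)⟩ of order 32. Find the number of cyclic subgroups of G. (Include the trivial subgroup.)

Group the elements of G by the cyclic subgroup they generate; each cyclic subgroup of order d accounts for φ(d) elements.
Cyclic subgroups by order — order 1: 1; order 2: 17; order 4: 1; order 8: 1; order 16: 1.
Total: 21.

21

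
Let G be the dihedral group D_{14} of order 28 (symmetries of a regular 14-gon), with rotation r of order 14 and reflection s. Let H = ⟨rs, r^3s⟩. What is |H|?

14

|⟨rs⟩| = 2 and |⟨r^3s⟩| = 2, so |H| is a multiple of lcm(2, 2) = 2 and divides |G| = 28.
Closing under the operation: H = {e, r^2, r^4, r^6, r^8, r^10, r^12, rs, r^3s, r^5s, r^7s, r^9s, r^11s, r^13s}, so |H| = 14.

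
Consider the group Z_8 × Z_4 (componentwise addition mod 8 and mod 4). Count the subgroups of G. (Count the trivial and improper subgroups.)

22

|G| = 32, so by Lagrange every subgroup order divides 32. Divisors: 1, 2, 4, 8, 16, 32.
Subgroups by order — order 1: 1; order 2: 3; order 4: 7; order 8: 7; order 16: 3; order 32: 1.
Total: 1 + 3 + 7 + 7 + 3 + 1 = 22.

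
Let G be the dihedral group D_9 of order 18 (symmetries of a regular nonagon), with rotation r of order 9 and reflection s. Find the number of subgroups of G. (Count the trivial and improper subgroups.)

|G| = 18, so by Lagrange every subgroup order divides 18. Divisors: 1, 2, 3, 6, 9, 18.
Subgroups by order — order 1: 1; order 2: 9; order 3: 1; order 6: 3; order 9: 1; order 18: 1.
Total: 1 + 9 + 1 + 3 + 1 + 1 = 16.

16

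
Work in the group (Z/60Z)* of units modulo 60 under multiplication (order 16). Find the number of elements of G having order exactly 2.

7

The elements of order 2 are: 11, 19, 29, 31, 41, 49, 59.
That's 7.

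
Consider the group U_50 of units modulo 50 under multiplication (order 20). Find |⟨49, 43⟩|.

4

|⟨49⟩| = 2 and |⟨43⟩| = 4, so |H| is a multiple of lcm(2, 4) = 4 and divides |G| = 20.
Closing under the operation: H = {1, 7, 43, 49}, so |H| = 4.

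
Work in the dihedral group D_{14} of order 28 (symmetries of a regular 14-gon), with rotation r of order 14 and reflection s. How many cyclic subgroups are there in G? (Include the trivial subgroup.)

18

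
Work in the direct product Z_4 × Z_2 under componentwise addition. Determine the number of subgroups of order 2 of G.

3

|G| = 8 and 2 | 8, so subgroups of order 2 are possible by Lagrange.
The subgroups of order 2 are: {(0,0), (0,1)}; {(0,0), (2,0)}; {(0,0), (2,1)}.
So G has 3 subgroups of order 2.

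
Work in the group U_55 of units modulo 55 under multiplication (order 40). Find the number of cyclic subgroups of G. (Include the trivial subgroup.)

A cyclic subgroup of order d is generated by each of its φ(d) elements of order d, so the cyclic subgroups of order d number (#elements of order d)/φ(d).
Cyclic subgroups by order — order 1: 1; order 2: 3; order 4: 2; order 5: 1; order 10: 3; order 20: 2.
Total: 12.

12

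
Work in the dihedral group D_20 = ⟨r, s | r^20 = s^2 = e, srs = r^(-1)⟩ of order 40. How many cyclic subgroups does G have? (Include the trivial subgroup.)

26

Each element a generates a cyclic subgroup ⟨a⟩; distinct elements may generate the same one (a cyclic group of order d has φ(d) generators).
Cyclic subgroups by order — order 1: 1; order 2: 21; order 4: 1; order 5: 1; order 10: 1; order 20: 1.
Total: 26.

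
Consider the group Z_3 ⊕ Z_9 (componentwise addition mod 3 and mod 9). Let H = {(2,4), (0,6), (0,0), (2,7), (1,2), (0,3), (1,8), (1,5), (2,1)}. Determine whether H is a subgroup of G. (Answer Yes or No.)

|H| = 9 divides |G| = 27, consistent with Lagrange.
H contains the identity, every element's inverse is in H, and H is closed under +: it is a subgroup.
In fact H = ⟨(2,4)⟩.

Yes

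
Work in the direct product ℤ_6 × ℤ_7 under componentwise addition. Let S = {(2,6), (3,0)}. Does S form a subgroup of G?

The identity (0,0) ∉ S, so S is not a subgroup.

No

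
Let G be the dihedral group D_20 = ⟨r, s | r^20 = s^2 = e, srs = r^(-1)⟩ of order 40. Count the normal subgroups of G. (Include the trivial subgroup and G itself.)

9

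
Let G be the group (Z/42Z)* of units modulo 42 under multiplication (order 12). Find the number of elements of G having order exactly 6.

The elements of order 6 are: 5, 11, 17, 19, 23, 31.
That's 6.

6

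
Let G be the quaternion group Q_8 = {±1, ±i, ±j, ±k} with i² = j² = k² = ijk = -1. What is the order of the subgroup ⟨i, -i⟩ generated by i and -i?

4

|⟨i⟩| = 4 and |⟨-i⟩| = 4, so |H| is a multiple of lcm(4, 4) = 4 and divides |G| = 8.
Closing under the operation: H = {1, -1, i, -i}, so |H| = 4.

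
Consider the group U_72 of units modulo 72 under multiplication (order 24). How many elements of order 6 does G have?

Enumerating element orders in G gives 14 elements of order 6.

14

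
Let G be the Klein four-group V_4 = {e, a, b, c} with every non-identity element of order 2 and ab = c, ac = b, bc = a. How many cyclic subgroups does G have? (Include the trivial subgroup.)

4

Each element a generates a cyclic subgroup ⟨a⟩; distinct elements may generate the same one (a cyclic group of order d has φ(d) generators).
Cyclic subgroups by order — order 1: 1; order 2: 3.
Total: 4.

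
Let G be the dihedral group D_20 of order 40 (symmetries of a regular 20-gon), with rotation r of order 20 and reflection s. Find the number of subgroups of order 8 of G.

|G| = 40 and 8 | 40, so subgroups of order 8 are possible by Lagrange.
The subgroups of order 8 are: {e, r^5, r^10, r^15, s, r^5s, r^10s, r^15s}; {e, r^5, r^10, r^15, rs, r^6s, r^11s, r^16s}; {e, r^5, r^10, r^15, r^2s, r^7s, r^12s, r^17s}; {e, r^5, r^10, r^15, r^3s, r^8s, r^13s, r^18s}; … (5 in all).
So G has 5 subgroups of order 8.

5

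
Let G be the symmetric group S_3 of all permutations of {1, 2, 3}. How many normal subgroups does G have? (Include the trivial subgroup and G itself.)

3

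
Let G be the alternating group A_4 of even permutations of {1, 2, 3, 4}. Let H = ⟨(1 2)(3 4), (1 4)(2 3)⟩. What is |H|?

|⟨(1 2)(3 4)⟩| = 2 and |⟨(1 4)(2 3)⟩| = 2, so |H| is a multiple of lcm(2, 2) = 2 and divides |G| = 12.
Closing under the operation: H = {e, (1 2)(3 4), (1 3)(2 4), (1 4)(2 3)}, so |H| = 4.

4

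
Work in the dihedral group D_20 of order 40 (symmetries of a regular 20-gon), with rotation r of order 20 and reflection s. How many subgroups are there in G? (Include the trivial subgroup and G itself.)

|G| = 40, so by Lagrange every subgroup order divides 40. Divisors: 1, 2, 4, 5, 8, 10, 20, 40.
Subgroups by order — order 1: 1; order 2: 21; order 4: 11; order 5: 1; order 8: 5; order 10: 5; order 20: 3; order 40: 1.
Total: 1 + 21 + 11 + 1 + 5 + 5 + 3 + 1 = 48.

48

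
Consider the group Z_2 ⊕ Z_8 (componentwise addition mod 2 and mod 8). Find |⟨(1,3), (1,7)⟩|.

|⟨(1,3)⟩| = 8 and |⟨(1,7)⟩| = 8, so |H| is a multiple of lcm(8, 8) = 8 and divides |G| = 16.
Closing under the operation: H = {(0,0), (0,2), (0,4), (0,6), (1,1), (1,3), (1,5), (1,7)}, so |H| = 8.

8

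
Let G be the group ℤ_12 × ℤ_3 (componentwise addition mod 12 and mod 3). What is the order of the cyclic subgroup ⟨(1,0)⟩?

12

The order of (1,0) in Z_12 × Z_3 is lcm(ord(1) in Z_12, ord(0) in Z_3).
ord(1) = 12 and ord(0) = 1, so |⟨(1,0)⟩| = lcm(12, 1) = 12.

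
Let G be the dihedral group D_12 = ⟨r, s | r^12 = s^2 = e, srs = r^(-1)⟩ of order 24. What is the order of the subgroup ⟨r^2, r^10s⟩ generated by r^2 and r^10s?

|⟨r^2⟩| = 6 and |⟨r^10s⟩| = 2, so |H| is a multiple of lcm(6, 2) = 6 and divides |G| = 24.
Closing under the operation: H = {e, r^2, r^4, r^6, r^8, r^10, s, r^2s, r^4s, r^6s, r^8s, r^10s}, so |H| = 12.

12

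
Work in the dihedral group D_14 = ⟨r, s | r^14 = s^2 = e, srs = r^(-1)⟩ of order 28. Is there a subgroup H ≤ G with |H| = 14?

14 | 28. A subgroup of order 14 is {e, r, r^2, r^3, r^4, r^5, r^6, r^7, r^8, r^9, r^10, r^11, r^12, r^13}.

Yes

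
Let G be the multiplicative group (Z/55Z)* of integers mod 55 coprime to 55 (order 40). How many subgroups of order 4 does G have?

|G| = 40 and 4 | 40, so subgroups of order 4 are possible by Lagrange.
The subgroups of order 4 are: {1, 12, 23, 34}; {1, 21, 34, 54}; {1, 32, 34, 43}.
So G has 3 subgroups of order 4.

3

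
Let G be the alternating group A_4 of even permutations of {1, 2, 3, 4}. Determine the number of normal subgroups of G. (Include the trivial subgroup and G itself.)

3

G has 10 subgroups. Checking conjugation-invariance by order — order 1: 1/1 normal; order 2: 0/3 normal; order 3: 0/4 normal; order 4: 1/1 normal; order 12: 1/1 normal.
Total normal subgroups: 3.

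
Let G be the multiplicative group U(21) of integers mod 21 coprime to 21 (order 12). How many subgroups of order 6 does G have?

|G| = 12 and 6 | 12, so subgroups of order 6 are possible by Lagrange.
The subgroups of order 6 are: {1, 4, 10, 13, 16, 19}; {1, 2, 4, 8, 11, 16}; {1, 4, 5, 16, 17, 20}.
So G has 3 subgroups of order 6.

3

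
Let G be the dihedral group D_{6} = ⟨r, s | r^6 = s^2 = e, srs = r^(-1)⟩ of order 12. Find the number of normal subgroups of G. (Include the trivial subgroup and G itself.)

G has 16 subgroups. Checking conjugation-invariance by order — order 1: 1/1 normal; order 2: 1/7 normal; order 3: 1/1 normal; order 4: 0/3 normal; order 6: 3/3 normal; order 12: 1/1 normal.
Total normal subgroups: 7.

7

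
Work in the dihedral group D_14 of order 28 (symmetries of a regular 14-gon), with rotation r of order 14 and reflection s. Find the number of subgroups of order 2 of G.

|G| = 28 and 2 | 28, so subgroups of order 2 are possible by Lagrange.
The subgroups of order 2 are: {e, r^10s}; {e, r^11s}; {e, r^12s}; {e, r^13s}; … (15 in all).
So G has 15 subgroups of order 2.

15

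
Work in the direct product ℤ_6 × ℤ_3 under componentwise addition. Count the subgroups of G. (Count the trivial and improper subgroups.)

12

|G| = 18, so by Lagrange every subgroup order divides 18. Divisors: 1, 2, 3, 6, 9, 18.
Subgroups by order — order 1: 1; order 2: 1; order 3: 4; order 6: 4; order 9: 1; order 18: 1.
Total: 1 + 1 + 4 + 4 + 1 + 1 = 12.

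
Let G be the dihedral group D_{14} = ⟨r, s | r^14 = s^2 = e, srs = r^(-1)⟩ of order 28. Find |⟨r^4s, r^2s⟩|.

14

|⟨r^4s⟩| = 2 and |⟨r^2s⟩| = 2, so |H| is a multiple of lcm(2, 2) = 2 and divides |G| = 28.
Closing under the operation: H = {e, r^2, r^4, r^6, r^8, r^10, r^12, s, r^2s, r^4s, r^6s, r^8s, r^10s, r^12s}, so |H| = 14.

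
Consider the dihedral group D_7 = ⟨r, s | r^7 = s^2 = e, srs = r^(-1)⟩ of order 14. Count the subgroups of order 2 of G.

7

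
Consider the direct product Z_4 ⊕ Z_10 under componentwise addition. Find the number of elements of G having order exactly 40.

An element (a,b) has order lcm(ord(a), ord(b)); count pairs with lcm equal to 40.
Enumerating gives 0 such elements.

0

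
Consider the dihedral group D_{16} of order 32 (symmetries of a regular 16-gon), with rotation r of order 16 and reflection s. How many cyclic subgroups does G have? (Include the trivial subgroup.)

Each element a generates a cyclic subgroup ⟨a⟩; distinct elements may generate the same one (a cyclic group of order d has φ(d) generators).
Cyclic subgroups by order — order 1: 1; order 2: 17; order 4: 1; order 8: 1; order 16: 1.
Total: 21.

21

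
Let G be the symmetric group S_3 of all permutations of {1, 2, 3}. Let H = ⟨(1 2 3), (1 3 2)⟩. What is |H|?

|⟨(1 2 3)⟩| = 3 and |⟨(1 3 2)⟩| = 3, so |H| is a multiple of lcm(3, 3) = 3 and divides |G| = 6.
Closing under the operation: H = {e, (1 2 3), (1 3 2)}, so |H| = 3.

3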